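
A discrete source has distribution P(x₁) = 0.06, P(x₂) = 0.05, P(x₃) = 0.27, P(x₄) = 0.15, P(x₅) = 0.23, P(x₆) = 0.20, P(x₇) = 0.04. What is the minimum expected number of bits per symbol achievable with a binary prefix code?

Repeatedly combine the two least-probable nodes; the expected code length is the sum of the merged weights.
merge 1/25 + 1/20 → 9/100
merge 3/50 + 9/100 → 3/20
merge 3/20 + 3/20 → 3/10
merge 1/5 + 23/100 → 43/100
merge 27/100 + 3/10 → 57/100
merge 43/100 + 57/100 → 1
L = 9/100 + 3/20 + 3/10 + 43/100 + 57/100 + 1 = 127/50 = 2.54 bits/symbol.

2.54 bits/symbol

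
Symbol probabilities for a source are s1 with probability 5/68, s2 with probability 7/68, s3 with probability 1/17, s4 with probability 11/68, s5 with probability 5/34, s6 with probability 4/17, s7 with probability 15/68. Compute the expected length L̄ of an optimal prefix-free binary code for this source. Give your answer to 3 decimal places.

Repeatedly combine the two least-probable nodes; the expected code length is the sum of the merged weights.
merge 1/17 + 5/68 → 9/68
merge 7/68 + 9/68 → 4/17
merge 5/34 + 11/68 → 21/68
merge 15/68 + 4/17 → 31/68
merge 4/17 + 21/68 → 37/68
merge 31/68 + 37/68 → 1
L = 9/68 + 4/17 + 21/68 + 31/68 + 37/68 + 1 = 91/34 ≈ 2.676 bits/symbol.

2.676 bits/symbol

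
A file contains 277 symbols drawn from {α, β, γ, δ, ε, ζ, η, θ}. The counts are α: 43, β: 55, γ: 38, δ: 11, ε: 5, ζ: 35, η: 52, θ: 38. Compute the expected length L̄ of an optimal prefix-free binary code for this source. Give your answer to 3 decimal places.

2.856 bits/symbol

Probabilities are the counts divided by 277.
Repeatedly combine the two least-probable nodes; the expected code length is the sum of the merged weights.
merge 5/277 + 11/277 → 16/277
merge 16/277 + 35/277 → 51/277
merge 38/277 + 38/277 → 76/277
merge 43/277 + 51/277 → 94/277
merge 52/277 + 55/277 → 107/277
merge 76/277 + 94/277 → 170/277
merge 107/277 + 170/277 → 1
L = 16/277 + 51/277 + 76/277 + 94/277 + 107/277 + 170/277 + 1 = 791/277 ≈ 2.856 bits/symbol.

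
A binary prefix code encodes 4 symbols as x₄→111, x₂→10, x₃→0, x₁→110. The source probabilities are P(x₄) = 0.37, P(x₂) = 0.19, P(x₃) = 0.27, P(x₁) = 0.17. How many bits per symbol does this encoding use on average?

L̄ = Σ pᵢ·ℓᵢ = 0.37·3 + 0.19·2 + 0.27·1 + 0.17·3 = 2.27 bits/symbol.

2.27 bits/symbol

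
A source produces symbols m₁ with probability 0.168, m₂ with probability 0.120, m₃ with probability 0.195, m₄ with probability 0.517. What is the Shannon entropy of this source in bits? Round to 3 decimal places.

1.751 bits

H = −Σ pᵢ log₂ pᵢ.
−0.168·log₂(0.168) = 0.4323
−0.120·log₂(0.120) = 0.3671
−0.195·log₂(0.195) = 0.4599
−0.517·log₂(0.517) = 0.4921
Sum ≈ 1.7514 → 1.751 bits.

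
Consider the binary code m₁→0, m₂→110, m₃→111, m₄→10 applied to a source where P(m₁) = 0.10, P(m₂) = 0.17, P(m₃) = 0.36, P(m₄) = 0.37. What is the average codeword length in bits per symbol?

L̄ = Σ pᵢ·ℓᵢ = 0.10·1 + 0.17·3 + 0.36·3 + 0.37·2 = 2.43 bits/symbol.

2.43 bits/symbol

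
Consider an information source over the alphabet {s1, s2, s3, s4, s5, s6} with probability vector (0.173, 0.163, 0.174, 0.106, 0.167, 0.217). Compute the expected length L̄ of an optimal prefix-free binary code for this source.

Repeatedly combine the two least-probable nodes; the expected code length is the sum of the merged weights.
merge 53/500 + 163/1000 → 269/1000
merge 167/1000 + 173/1000 → 17/50
merge 87/500 + 217/1000 → 391/1000
merge 269/1000 + 17/50 → 609/1000
merge 391/1000 + 609/1000 → 1
L = 269/1000 + 17/50 + 391/1000 + 609/1000 + 1 = 2609/1000 = 2.609 bits/symbol.

2.609 bits/symbol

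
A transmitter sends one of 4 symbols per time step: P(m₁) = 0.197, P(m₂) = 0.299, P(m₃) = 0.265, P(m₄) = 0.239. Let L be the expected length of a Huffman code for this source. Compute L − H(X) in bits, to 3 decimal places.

0.016 bits

Entropy H = −Σ p log₂ p ≈ 1.9837 bits.
Huffman merges: 197/1000+239/1000→109/250; 53/200+299/1000→141/250; 109/250+141/250→1. L = 2 ≈ 2.0000.
L − H = 2.0000 − 1.9837 = 0.016 bits.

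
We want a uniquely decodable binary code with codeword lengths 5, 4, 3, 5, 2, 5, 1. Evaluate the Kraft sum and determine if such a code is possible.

With common denominator 2^5 = 32: Σ 2^(−ℓᵢ) = 1/32 + 2/32 + 4/32 + 1/32 + 8/32 + 1/32 + 16/32 = 33/32 = 1.03125.
Kraft's inequality requires Σ ≤ 1; here Σ = 1.03125 > 1, so no such prefix code exists.

1.03125; no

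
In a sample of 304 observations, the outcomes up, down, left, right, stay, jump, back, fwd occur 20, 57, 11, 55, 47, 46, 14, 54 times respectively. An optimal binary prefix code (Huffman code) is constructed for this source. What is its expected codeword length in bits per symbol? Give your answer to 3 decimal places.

Probabilities are the counts divided by 304.
Repeatedly combine the two least-probable nodes; the expected code length is the sum of the merged weights.
merge 11/304 + 7/152 → 25/304
merge 5/76 + 25/304 → 45/304
merge 45/304 + 23/152 → 91/304
merge 47/304 + 27/152 → 101/304
merge 55/304 + 3/16 → 7/19
merge 91/304 + 101/304 → 12/19
merge 7/19 + 12/19 → 1
L = 25/304 + 45/304 + 91/304 + 101/304 + 7/19 + 12/19 + 1 = 435/152 ≈ 2.862 bits/symbol.

2.862 bits/symbol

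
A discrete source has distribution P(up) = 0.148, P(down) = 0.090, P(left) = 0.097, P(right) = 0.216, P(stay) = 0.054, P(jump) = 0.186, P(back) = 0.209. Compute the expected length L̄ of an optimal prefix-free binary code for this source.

Repeatedly combine the two least-probable nodes; the expected code length is the sum of the merged weights.
merge 27/500 + 9/100 → 18/125
merge 97/1000 + 18/125 → 241/1000
merge 37/250 + 93/500 → 167/500
merge 209/1000 + 27/125 → 17/40
merge 241/1000 + 167/500 → 23/40
merge 17/40 + 23/40 → 1
L = 18/125 + 241/1000 + 167/500 + 17/40 + 23/40 + 1 = 2719/1000 = 2.719 bits/symbol.

2.719 bits/symbol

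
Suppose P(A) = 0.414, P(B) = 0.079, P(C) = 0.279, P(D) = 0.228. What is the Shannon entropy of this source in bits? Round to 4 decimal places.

1.8162 bits

H = −Σ pᵢ log₂ pᵢ.
−0.414·log₂(0.414) = 0.5267
−0.079·log₂(0.079) = 0.2893
−0.279·log₂(0.279) = 0.5138
−0.228·log₂(0.228) = 0.4863
Sum ≈ 1.8162 → 1.8162 bits.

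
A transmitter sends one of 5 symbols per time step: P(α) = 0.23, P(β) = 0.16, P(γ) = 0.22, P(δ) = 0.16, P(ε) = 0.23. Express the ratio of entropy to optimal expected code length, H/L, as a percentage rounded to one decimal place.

99.2%

Entropy H = −Σ p log₂ p ≈ 2.3019 bits.
Huffman merges: 4/25+4/25→8/25; 11/50+23/100→9/20; 23/100+8/25→11/20; 9/20+11/20→1. L = 58/25 ≈ 2.3200.
Efficiency = H/L = 2.3019/2.3200 = 99.2%.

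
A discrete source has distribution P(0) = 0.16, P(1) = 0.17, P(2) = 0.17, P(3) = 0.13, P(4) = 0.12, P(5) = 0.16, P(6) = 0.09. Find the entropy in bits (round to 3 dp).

2.778 bits

H = −Σ pᵢ log₂ pᵢ.
−0.16·log₂(0.16) = 0.4230
−0.17·log₂(0.17) = 0.4346
−0.17·log₂(0.17) = 0.4346
−0.13·log₂(0.13) = 0.3826
−0.12·log₂(0.12) = 0.3671
−0.16·log₂(0.16) = 0.4230
−0.09·log₂(0.09) = 0.3127
Sum ≈ 2.7776 → 2.778 bits.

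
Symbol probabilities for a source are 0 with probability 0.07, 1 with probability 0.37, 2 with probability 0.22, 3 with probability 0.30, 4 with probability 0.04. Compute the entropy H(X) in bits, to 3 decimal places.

H = −Σ pᵢ log₂ pᵢ.
−0.07·log₂(0.07) = 0.2686
−0.37·log₂(0.37) = 0.5307
−0.22·log₂(0.22) = 0.4806
−0.30·log₂(0.30) = 0.5211
−0.04·log₂(0.04) = 0.1858
Sum ≈ 1.9867 → 1.987 bits.

1.987 bits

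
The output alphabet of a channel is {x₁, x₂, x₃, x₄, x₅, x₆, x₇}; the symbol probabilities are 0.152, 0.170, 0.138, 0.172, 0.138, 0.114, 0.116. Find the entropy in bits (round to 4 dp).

H = −Σ pᵢ log₂ pᵢ.
−0.152·log₂(0.152) = 0.4131
−0.170·log₂(0.170) = 0.4346
−0.138·log₂(0.138) = 0.3943
−0.172·log₂(0.172) = 0.4368
−0.138·log₂(0.138) = 0.3943
−0.114·log₂(0.114) = 0.3571
−0.116·log₂(0.116) = 0.3605
Sum ≈ 2.7908 → 2.7908 bits.

2.7908 bits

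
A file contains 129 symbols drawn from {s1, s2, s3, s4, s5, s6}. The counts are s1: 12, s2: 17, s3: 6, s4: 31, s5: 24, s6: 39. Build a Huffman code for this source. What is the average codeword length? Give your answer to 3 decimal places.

2.411 bits/symbol

Probabilities are the counts divided by 129.
Repeatedly combine the two least-probable nodes; the expected code length is the sum of the merged weights.
merge 2/43 + 4/43 → 6/43
merge 17/129 + 6/43 → 35/129
merge 8/43 + 31/129 → 55/129
merge 35/129 + 13/43 → 74/129
merge 55/129 + 74/129 → 1
L = 6/43 + 35/129 + 55/129 + 74/129 + 1 = 311/129 ≈ 2.411 bits/symbol.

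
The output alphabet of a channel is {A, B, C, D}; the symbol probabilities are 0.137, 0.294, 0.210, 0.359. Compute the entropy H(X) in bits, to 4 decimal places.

1.9155 bits

H = −Σ pᵢ log₂ pᵢ.
−0.137·log₂(0.137) = 0.3929
−0.294·log₂(0.294) = 0.5192
−0.210·log₂(0.210) = 0.4728
−0.359·log₂(0.359) = 0.5306
Sum ≈ 1.9155 → 1.9155 bits.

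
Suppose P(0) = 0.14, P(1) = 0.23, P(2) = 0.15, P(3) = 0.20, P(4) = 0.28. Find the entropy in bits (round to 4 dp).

H = −Σ pᵢ log₂ pᵢ.
−0.14·log₂(0.14) = 0.3971
−0.23·log₂(0.23) = 0.4877
−0.15·log₂(0.15) = 0.4105
−0.20·log₂(0.20) = 0.4644
−0.28·log₂(0.28) = 0.5142
Sum ≈ 2.2739 → 2.2739 bits.

2.2739 bits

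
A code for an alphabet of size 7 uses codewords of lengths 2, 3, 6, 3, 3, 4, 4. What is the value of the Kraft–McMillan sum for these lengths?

0.765625

With common denominator 2^6 = 64: Σ 2^(−ℓᵢ) = 16/64 + 8/64 + 1/64 + 8/64 + 8/64 + 4/64 + 4/64 = 49/64 = 0.765625.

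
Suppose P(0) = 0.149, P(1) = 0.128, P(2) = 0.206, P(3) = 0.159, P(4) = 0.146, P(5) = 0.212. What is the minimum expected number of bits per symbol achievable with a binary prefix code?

2.582 bits/symbol

Repeatedly combine the two least-probable nodes; the expected code length is the sum of the merged weights.
merge 16/125 + 73/500 → 137/500
merge 149/1000 + 159/1000 → 77/250
merge 103/500 + 53/250 → 209/500
merge 137/500 + 77/250 → 291/500
merge 209/500 + 291/500 → 1
L = 137/500 + 77/250 + 209/500 + 291/500 + 1 = 1291/500 = 2.582 bits/symbol.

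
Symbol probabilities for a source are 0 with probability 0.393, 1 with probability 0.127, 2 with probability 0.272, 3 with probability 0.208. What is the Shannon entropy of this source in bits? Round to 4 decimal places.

H = −Σ pᵢ log₂ pᵢ.
−0.393·log₂(0.393) = 0.5295
−0.127·log₂(0.127) = 0.3781
−0.272·log₂(0.272) = 0.5109
−0.208·log₂(0.208) = 0.4712
Sum ≈ 1.8897 → 1.8897 bits.

1.8897 bits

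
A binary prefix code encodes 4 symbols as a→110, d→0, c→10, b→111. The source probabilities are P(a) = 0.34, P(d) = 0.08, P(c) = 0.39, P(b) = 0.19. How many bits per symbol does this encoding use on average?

L̄ = Σ pᵢ·ℓᵢ = 0.34·3 + 0.08·1 + 0.39·2 + 0.19·3 = 2.45 bits/symbol.

2.45 bits/symbol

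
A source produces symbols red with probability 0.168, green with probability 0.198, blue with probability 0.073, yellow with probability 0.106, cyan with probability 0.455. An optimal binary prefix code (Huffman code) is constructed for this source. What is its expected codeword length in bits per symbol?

Repeatedly combine the two least-probable nodes; the expected code length is the sum of the merged weights.
merge 73/1000 + 53/500 → 179/1000
merge 21/125 + 179/1000 → 347/1000
merge 99/500 + 347/1000 → 109/200
merge 91/200 + 109/200 → 1
L = 179/1000 + 347/1000 + 109/200 + 1 = 2071/1000 = 2.071 bits/symbol.

2.071 bits/symbol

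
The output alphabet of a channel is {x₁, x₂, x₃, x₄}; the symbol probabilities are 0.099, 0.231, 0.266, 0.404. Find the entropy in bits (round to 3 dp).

1.855 bits

H = −Σ pᵢ log₂ pᵢ.
−0.099·log₂(0.099) = 0.3303
−0.231·log₂(0.231) = 0.4883
−0.266·log₂(0.266) = 0.5082
−0.404·log₂(0.404) = 0.5283
Sum ≈ 1.8551 → 1.855 bits.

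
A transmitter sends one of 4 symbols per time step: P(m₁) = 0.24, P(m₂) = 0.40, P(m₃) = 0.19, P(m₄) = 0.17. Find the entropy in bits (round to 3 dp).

H = −Σ pᵢ log₂ pᵢ.
−0.24·log₂(0.24) = 0.4941
−0.40·log₂(0.40) = 0.5288
−0.19·log₂(0.19) = 0.4552
−0.17·log₂(0.17) = 0.4346
Sum ≈ 1.9127 → 1.913 bits.

1.913 bits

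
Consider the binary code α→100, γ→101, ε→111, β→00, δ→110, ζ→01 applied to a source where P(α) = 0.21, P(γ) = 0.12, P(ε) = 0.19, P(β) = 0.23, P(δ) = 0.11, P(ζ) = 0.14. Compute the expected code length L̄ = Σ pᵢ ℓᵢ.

2.63 bits/symbol

L̄ = Σ pᵢ·ℓᵢ = 0.21·3 + 0.12·3 + 0.19·3 + 0.23·2 + 0.11·3 + 0.14·2 = 2.63 bits/symbol.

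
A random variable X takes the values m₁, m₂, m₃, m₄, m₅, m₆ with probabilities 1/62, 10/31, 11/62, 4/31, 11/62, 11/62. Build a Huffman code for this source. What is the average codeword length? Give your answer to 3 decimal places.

Repeatedly combine the two least-probable nodes; the expected code length is the sum of the merged weights.
merge 1/62 + 4/31 → 9/62
merge 9/62 + 11/62 → 10/31
merge 11/62 + 11/62 → 11/31
merge 10/31 + 10/31 → 20/31
merge 11/31 + 20/31 → 1
L = 9/62 + 10/31 + 11/31 + 20/31 + 1 = 153/62 ≈ 2.468 bits/symbol.

2.468 bits/symbol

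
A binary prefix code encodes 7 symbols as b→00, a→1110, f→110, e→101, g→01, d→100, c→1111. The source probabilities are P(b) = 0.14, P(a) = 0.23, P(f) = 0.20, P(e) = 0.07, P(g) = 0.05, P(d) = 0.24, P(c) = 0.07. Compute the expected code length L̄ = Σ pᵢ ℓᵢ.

3.11 bits/symbol

L̄ = Σ pᵢ·ℓᵢ = 0.14·2 + 0.23·4 + 0.20·3 + 0.07·3 + 0.05·2 + 0.24·3 + 0.07·4 = 3.11 bits/symbol.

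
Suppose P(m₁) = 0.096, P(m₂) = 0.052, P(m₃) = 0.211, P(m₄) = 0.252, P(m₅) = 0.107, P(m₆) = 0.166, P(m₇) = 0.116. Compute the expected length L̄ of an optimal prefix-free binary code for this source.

Repeatedly combine the two least-probable nodes; the expected code length is the sum of the merged weights.
merge 13/250 + 12/125 → 37/250
merge 107/1000 + 29/250 → 223/1000
merge 37/250 + 83/500 → 157/500
merge 211/1000 + 223/1000 → 217/500
merge 63/250 + 157/500 → 283/500
merge 217/500 + 283/500 → 1
L = 37/250 + 223/1000 + 157/500 + 217/500 + 283/500 + 1 = 537/200 = 2.685 bits/symbol.

2.685 bits/symbol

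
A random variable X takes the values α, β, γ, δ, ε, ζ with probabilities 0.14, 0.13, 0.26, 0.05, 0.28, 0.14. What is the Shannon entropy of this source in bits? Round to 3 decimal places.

2.412 bits

H = −Σ pᵢ log₂ pᵢ.
−0.14·log₂(0.14) = 0.3971
−0.13·log₂(0.13) = 0.3826
−0.26·log₂(0.26) = 0.5053
−0.05·log₂(0.05) = 0.2161
−0.28·log₂(0.28) = 0.5142
−0.14·log₂(0.14) = 0.3971
Sum ≈ 2.4125 → 2.412 bits.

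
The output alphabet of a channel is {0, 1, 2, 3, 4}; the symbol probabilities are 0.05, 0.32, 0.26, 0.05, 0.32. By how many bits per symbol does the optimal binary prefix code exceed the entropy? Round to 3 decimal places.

0.110 bits

Entropy H = −Σ p log₂ p ≈ 1.9895 bits.
Huffman merges: 1/20+1/20→1/10; 1/10+13/50→9/25; 8/25+8/25→16/25; 9/25+16/25→1. L = 21/10 ≈ 2.1000.
L − H = 2.1000 − 1.9895 = 0.110 bits.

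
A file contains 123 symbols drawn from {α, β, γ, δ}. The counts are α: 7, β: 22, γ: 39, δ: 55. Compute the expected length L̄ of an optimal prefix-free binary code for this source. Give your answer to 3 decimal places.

1.789 bits/symbol

Probabilities are the counts divided by 123.
Repeatedly combine the two least-probable nodes; the expected code length is the sum of the merged weights.
merge 7/123 + 22/123 → 29/123
merge 29/123 + 13/41 → 68/123
merge 55/123 + 68/123 → 1
L = 29/123 + 68/123 + 1 = 220/123 ≈ 1.789 bits/symbol.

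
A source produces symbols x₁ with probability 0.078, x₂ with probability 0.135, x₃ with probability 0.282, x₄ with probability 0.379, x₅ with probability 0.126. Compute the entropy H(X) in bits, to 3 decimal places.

2.099 bits

H = −Σ pᵢ log₂ pᵢ.
−0.078·log₂(0.078) = 0.2871
−0.135·log₂(0.135) = 0.3900
−0.282·log₂(0.282) = 0.5150
−0.379·log₂(0.379) = 0.5305
−0.126·log₂(0.126) = 0.3766
Sum ≈ 2.0991 → 2.099 bits.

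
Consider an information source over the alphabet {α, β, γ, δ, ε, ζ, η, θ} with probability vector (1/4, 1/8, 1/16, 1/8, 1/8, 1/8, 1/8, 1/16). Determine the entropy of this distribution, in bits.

2.875 bits

Each probability is a power of 1/2, so log₂(1/p) is an integer.
H = Σ p·log₂(1/p) = 1/4·2 + 1/8·3 + 1/16·4 + 1/8·3 + 1/8·3 + 1/8·3 + 1/8·3 + 1/16·4 = 2.875 bits.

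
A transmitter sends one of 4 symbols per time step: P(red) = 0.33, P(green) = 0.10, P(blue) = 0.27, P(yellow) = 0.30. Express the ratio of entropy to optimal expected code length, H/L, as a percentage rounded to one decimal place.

Entropy H = −Σ p log₂ p ≈ 1.8911 bits.
Huffman merges: 1/10+27/100→37/100; 3/10+33/100→63/100; 37/100+63/100→1. L = 2 ≈ 2.0000.
Efficiency = H/L = 1.8911/2.0000 = 94.6%.

94.6%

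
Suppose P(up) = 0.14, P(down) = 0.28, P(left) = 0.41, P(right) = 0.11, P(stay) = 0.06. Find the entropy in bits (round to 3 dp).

H = −Σ pᵢ log₂ pᵢ.
−0.14·log₂(0.14) = 0.3971
−0.28·log₂(0.28) = 0.5142
−0.41·log₂(0.41) = 0.5274
−0.11·log₂(0.11) = 0.3503
−0.06·log₂(0.06) = 0.2435
Sum ≈ 2.0325 → 2.033 bits.

2.033 bits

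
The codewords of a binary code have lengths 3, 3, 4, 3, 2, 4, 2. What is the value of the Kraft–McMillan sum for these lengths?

With common denominator 2^4 = 16: Σ 2^(−ℓᵢ) = 2/16 + 2/16 + 1/16 + 2/16 + 4/16 + 1/16 + 4/16 = 16/16 = 1.

1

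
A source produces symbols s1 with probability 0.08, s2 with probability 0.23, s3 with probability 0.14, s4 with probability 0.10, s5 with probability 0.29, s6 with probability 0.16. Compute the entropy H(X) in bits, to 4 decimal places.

2.4494 bits

H = −Σ pᵢ log₂ pᵢ.
−0.08·log₂(0.08) = 0.2915
−0.23·log₂(0.23) = 0.4877
−0.14·log₂(0.14) = 0.3971
−0.10·log₂(0.10) = 0.3322
−0.29·log₂(0.29) = 0.5179
−0.16·log₂(0.16) = 0.4230
Sum ≈ 2.4494 → 2.4494 bits.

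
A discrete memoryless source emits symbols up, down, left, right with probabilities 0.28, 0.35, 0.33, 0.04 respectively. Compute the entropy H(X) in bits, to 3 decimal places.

1.758 bits

H = −Σ pᵢ log₂ pᵢ.
−0.28·log₂(0.28) = 0.5142
−0.35·log₂(0.35) = 0.5301
−0.33·log₂(0.33) = 0.5278
−0.04·log₂(0.04) = 0.1858
Sum ≈ 1.7579 → 1.758 bits.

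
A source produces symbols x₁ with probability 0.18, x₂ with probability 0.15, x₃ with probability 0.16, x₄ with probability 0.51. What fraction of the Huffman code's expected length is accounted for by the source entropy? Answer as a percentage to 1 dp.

98.6%

Entropy H = −Σ p log₂ p ≈ 1.7743 bits.
Huffman merges: 3/20+4/25→31/100; 9/50+31/100→49/100; 49/100+51/100→1. L = 9/5 ≈ 1.8000.
Efficiency = H/L = 1.7743/1.8000 = 98.6%.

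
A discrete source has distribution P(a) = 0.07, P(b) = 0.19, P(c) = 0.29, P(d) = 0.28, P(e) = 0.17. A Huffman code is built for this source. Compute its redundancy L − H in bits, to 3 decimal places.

Entropy H = −Σ p log₂ p ≈ 2.1905 bits.
Huffman merges: 7/100+17/100→6/25; 19/100+6/25→43/100; 7/25+29/100→57/100; 43/100+57/100→1. L = 56/25 ≈ 2.2400.
L − H = 2.2400 − 2.1905 = 0.050 bits.

0.050 bits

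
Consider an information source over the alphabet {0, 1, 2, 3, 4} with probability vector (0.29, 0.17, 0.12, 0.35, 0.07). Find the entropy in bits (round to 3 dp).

H = −Σ pᵢ log₂ pᵢ.
−0.29·log₂(0.29) = 0.5179
−0.17·log₂(0.17) = 0.4346
−0.12·log₂(0.12) = 0.3671
−0.35·log₂(0.35) = 0.5301
−0.07·log₂(0.07) = 0.2686
Sum ≈ 2.1182 → 2.118 bits.

2.118 bits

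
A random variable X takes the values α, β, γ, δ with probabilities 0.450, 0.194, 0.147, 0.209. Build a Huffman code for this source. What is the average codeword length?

1.891 bits/symbol

Repeatedly combine the two least-probable nodes; the expected code length is the sum of the merged weights.
merge 147/1000 + 97/500 → 341/1000
merge 209/1000 + 341/1000 → 11/20
merge 9/20 + 11/20 → 1
L = 341/1000 + 11/20 + 1 = 1891/1000 = 1.891 bits/symbol.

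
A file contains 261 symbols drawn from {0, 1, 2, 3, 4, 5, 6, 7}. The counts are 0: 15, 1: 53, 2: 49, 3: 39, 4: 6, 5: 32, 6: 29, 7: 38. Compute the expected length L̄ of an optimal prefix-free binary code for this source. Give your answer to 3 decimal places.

2.877 bits/symbol

Probabilities are the counts divided by 261.
Repeatedly combine the two least-probable nodes; the expected code length is the sum of the merged weights.
merge 2/87 + 5/87 → 7/87
merge 7/87 + 1/9 → 50/261
merge 32/261 + 38/261 → 70/261
merge 13/87 + 49/261 → 88/261
merge 50/261 + 53/261 → 103/261
merge 70/261 + 88/261 → 158/261
merge 103/261 + 158/261 → 1
L = 7/87 + 50/261 + 70/261 + 88/261 + 103/261 + 158/261 + 1 = 751/261 ≈ 2.877 bits/symbol.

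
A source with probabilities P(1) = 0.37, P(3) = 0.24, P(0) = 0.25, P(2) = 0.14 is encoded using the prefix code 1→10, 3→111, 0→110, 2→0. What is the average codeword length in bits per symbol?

L̄ = Σ pᵢ·ℓᵢ = 0.37·2 + 0.24·3 + 0.25·3 + 0.14·1 = 2.35 bits/symbol.

2.35 bits/symbol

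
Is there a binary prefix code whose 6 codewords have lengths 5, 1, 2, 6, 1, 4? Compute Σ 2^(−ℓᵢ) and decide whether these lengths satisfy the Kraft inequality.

With common denominator 2^6 = 64: Σ 2^(−ℓᵢ) = 2/64 + 32/64 + 16/64 + 1/64 + 32/64 + 4/64 = 87/64 = 1.359375.
Kraft's inequality requires Σ ≤ 1; here Σ = 1.359375 > 1, so no such prefix code exists.

1.359375; no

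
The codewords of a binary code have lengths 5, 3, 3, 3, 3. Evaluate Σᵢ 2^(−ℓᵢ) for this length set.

With common denominator 2^5 = 32: Σ 2^(−ℓᵢ) = 1/32 + 4/32 + 4/32 + 4/32 + 4/32 = 17/32 = 0.53125.

0.53125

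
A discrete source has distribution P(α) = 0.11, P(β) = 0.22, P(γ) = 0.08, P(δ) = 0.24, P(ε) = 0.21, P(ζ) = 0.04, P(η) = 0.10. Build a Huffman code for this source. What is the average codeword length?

2.66 bits/symbol

Repeatedly combine the two least-probable nodes; the expected code length is the sum of the merged weights.
merge 1/25 + 2/25 → 3/25
merge 1/10 + 11/100 → 21/100
merge 3/25 + 21/100 → 33/100
merge 21/100 + 11/50 → 43/100
merge 6/25 + 33/100 → 57/100
merge 43/100 + 57/100 → 1
L = 3/25 + 21/100 + 33/100 + 43/100 + 57/100 + 1 = 133/50 = 2.66 bits/symbol.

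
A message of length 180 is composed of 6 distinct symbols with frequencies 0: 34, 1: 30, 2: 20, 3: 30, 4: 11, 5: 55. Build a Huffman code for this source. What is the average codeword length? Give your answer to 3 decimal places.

Probabilities are the counts divided by 180.
Repeatedly combine the two least-probable nodes; the expected code length is the sum of the merged weights.
merge 11/180 + 1/9 → 31/180
merge 1/6 + 1/6 → 1/3
merge 31/180 + 17/90 → 13/36
merge 11/36 + 1/3 → 23/36
merge 13/36 + 23/36 → 1
L = 31/180 + 1/3 + 13/36 + 23/36 + 1 = 451/180 ≈ 2.506 bits/symbol.

2.506 bits/symbol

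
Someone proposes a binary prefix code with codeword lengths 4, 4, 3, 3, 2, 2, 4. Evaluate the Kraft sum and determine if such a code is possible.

With common denominator 2^4 = 16: Σ 2^(−ℓᵢ) = 1/16 + 1/16 + 2/16 + 2/16 + 4/16 + 4/16 + 1/16 = 15/16 = 0.9375.
Kraft's inequality requires Σ ≤ 1; here Σ = 0.9375 ≤ 1, so such a prefix code exists.

0.9375; yes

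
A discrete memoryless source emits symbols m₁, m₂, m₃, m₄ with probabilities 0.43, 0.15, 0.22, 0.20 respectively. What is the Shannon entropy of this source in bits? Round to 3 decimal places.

H = −Σ pᵢ log₂ pᵢ.
−0.43·log₂(0.43) = 0.5236
−0.15·log₂(0.15) = 0.4105
−0.22·log₂(0.22) = 0.4806
−0.20·log₂(0.20) = 0.4644
Sum ≈ 1.8791 → 1.879 bits.

1.879 bits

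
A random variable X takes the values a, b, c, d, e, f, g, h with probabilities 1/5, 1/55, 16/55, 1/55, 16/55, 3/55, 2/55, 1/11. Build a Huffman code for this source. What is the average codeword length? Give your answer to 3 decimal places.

Repeatedly combine the two least-probable nodes; the expected code length is the sum of the merged weights.
merge 1/55 + 1/55 → 2/55
merge 2/55 + 2/55 → 4/55
merge 3/55 + 4/55 → 7/55
merge 1/11 + 7/55 → 12/55
merge 1/5 + 12/55 → 23/55
merge 16/55 + 16/55 → 32/55
merge 23/55 + 32/55 → 1
L = 2/55 + 4/55 + 7/55 + 12/55 + 23/55 + 32/55 + 1 = 27/11 ≈ 2.455 bits/symbol.

2.455 bits/symbol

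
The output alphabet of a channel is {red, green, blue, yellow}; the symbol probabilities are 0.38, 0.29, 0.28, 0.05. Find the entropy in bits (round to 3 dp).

H = −Σ pᵢ log₂ pᵢ.
−0.38·log₂(0.38) = 0.5305
−0.29·log₂(0.29) = 0.5179
−0.28·log₂(0.28) = 0.5142
−0.05·log₂(0.05) = 0.2161
Sum ≈ 1.7787 → 1.779 bits.

1.779 bits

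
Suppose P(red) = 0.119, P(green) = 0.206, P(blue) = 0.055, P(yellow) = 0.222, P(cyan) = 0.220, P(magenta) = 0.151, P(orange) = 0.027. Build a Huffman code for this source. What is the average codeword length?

Repeatedly combine the two least-probable nodes; the expected code length is the sum of the merged weights.
merge 27/1000 + 11/200 → 41/500
merge 41/500 + 119/1000 → 201/1000
merge 151/1000 + 201/1000 → 44/125
merge 103/500 + 11/50 → 213/500
merge 111/500 + 44/125 → 287/500
merge 213/500 + 287/500 → 1
L = 41/500 + 201/1000 + 44/125 + 213/500 + 287/500 + 1 = 527/200 = 2.635 bits/symbol.

2.635 bits/symbol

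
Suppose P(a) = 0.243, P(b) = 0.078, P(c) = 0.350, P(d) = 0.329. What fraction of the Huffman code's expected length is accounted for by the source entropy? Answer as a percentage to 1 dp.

Entropy H = −Σ p log₂ p ≈ 1.8408 bits.
Huffman merges: 39/500+243/1000→321/1000; 321/1000+329/1000→13/20; 7/20+13/20→1. L = 1971/1000 ≈ 1.9710.
Efficiency = H/L = 1.8408/1.9710 = 93.4%.

93.4%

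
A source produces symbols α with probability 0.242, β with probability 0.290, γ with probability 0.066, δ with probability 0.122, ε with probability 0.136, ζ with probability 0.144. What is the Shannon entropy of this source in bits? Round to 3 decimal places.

2.436 bits

H = −Σ pᵢ log₂ pᵢ.
−0.242·log₂(0.242) = 0.4954
−0.290·log₂(0.290) = 0.5179
−0.066·log₂(0.066) = 0.2588
−0.122·log₂(0.122) = 0.3703
−0.136·log₂(0.136) = 0.3915
−0.144·log₂(0.144) = 0.4026
Sum ≈ 2.4364 → 2.436 bits.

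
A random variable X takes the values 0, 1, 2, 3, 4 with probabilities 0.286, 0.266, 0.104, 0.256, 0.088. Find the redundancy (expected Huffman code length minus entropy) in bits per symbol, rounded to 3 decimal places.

0.016 bits

Entropy H = −Σ p log₂ p ≈ 2.1761 bits.
Huffman merges: 11/125+13/125→24/125; 24/125+32/125→56/125; 133/500+143/500→69/125; 56/125+69/125→1. L = 274/125 ≈ 2.1920.
L − H = 2.1920 − 2.1761 = 0.016 bits.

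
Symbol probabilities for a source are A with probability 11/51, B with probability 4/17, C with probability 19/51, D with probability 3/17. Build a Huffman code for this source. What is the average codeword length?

2 bits/symbol

Repeatedly combine the two least-probable nodes; the expected code length is the sum of the merged weights.
merge 3/17 + 11/51 → 20/51
merge 4/17 + 19/51 → 31/51
merge 20/51 + 31/51 → 1
L = 20/51 + 31/51 + 1 = 2 bits/symbol.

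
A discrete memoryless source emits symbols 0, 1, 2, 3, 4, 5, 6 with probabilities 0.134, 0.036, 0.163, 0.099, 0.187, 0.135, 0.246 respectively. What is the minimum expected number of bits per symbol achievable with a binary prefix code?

2.702 bits/symbol

Repeatedly combine the two least-probable nodes; the expected code length is the sum of the merged weights.
merge 9/250 + 99/1000 → 27/200
merge 67/500 + 27/200 → 269/1000
merge 27/200 + 163/1000 → 149/500
merge 187/1000 + 123/500 → 433/1000
merge 269/1000 + 149/500 → 567/1000
merge 433/1000 + 567/1000 → 1
L = 27/200 + 269/1000 + 149/500 + 433/1000 + 567/1000 + 1 = 1351/500 = 2.702 bits/symbol.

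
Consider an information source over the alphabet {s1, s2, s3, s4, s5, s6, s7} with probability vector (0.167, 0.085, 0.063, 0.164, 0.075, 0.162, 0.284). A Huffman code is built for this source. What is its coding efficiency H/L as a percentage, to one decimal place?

Entropy H = −Σ p log₂ p ≈ 2.6340 bits.
Huffman merges: 63/1000+3/40→69/500; 17/200+69/500→223/1000; 81/500+41/250→163/500; 167/1000+223/1000→39/100; 71/250+163/500→61/100; 39/100+61/100→1. L = 2687/1000 ≈ 2.6870.
Efficiency = H/L = 2.6340/2.6870 = 98.0%.

98.0%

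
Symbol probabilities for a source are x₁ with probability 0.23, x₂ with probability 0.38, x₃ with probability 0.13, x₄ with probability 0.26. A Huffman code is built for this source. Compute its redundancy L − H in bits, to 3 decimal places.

0.074 bits

Entropy H = −Σ p log₂ p ≈ 1.9061 bits.
Huffman merges: 13/100+23/100→9/25; 13/50+9/25→31/50; 19/50+31/50→1. L = 99/50 ≈ 1.9800.
L − H = 1.9800 − 1.9061 = 0.074 bits.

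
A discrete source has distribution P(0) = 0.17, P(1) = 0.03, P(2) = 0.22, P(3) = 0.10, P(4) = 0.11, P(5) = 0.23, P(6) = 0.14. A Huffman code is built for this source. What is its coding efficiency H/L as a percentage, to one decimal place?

98.3%

Entropy H = −Σ p log₂ p ≈ 2.6342 bits.
Huffman merges: 3/100+1/10→13/100; 11/100+13/100→6/25; 7/50+17/100→31/100; 11/50+23/100→9/20; 6/25+31/100→11/20; 9/20+11/20→1. L = 67/25 ≈ 2.6800.
Efficiency = H/L = 2.6342/2.6800 = 98.3%.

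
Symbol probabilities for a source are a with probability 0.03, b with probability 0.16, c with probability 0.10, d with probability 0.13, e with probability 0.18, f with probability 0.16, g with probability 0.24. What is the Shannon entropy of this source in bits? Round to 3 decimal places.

2.652 bits

H = −Σ pᵢ log₂ pᵢ.
−0.03·log₂(0.03) = 0.1518
−0.16·log₂(0.16) = 0.4230
−0.10·log₂(0.10) = 0.3322
−0.13·log₂(0.13) = 0.3826
−0.18·log₂(0.18) = 0.4453
−0.16·log₂(0.16) = 0.4230
−0.24·log₂(0.24) = 0.4941
Sum ≈ 2.6521 → 2.652 bits.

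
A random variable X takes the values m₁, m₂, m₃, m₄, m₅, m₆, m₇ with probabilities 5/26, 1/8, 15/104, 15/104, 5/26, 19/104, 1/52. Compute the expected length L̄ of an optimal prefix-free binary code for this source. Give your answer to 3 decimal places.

2.760 bits/symbol

Repeatedly combine the two least-probable nodes; the expected code length is the sum of the merged weights.
merge 1/52 + 1/8 → 15/104
merge 15/104 + 15/104 → 15/52
merge 15/104 + 19/104 → 17/52
merge 5/26 + 5/26 → 5/13
merge 15/52 + 17/52 → 8/13
merge 5/13 + 8/13 → 1
L = 15/104 + 15/52 + 17/52 + 5/13 + 8/13 + 1 = 287/104 ≈ 2.760 bits/symbol.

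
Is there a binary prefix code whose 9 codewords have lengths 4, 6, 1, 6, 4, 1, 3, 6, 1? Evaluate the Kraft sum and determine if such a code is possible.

With common denominator 2^6 = 64: Σ 2^(−ℓᵢ) = 4/64 + 1/64 + 32/64 + 1/64 + 4/64 + 32/64 + 8/64 + 1/64 + 32/64 = 115/64 = 1.796875.
Kraft's inequality requires Σ ≤ 1; here Σ = 1.796875 > 1, so no such prefix code exists.

1.796875; no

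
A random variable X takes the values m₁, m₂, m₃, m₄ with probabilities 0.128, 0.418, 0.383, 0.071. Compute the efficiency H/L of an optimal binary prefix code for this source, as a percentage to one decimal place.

95.8%

Entropy H = −Σ p log₂ p ≈ 1.7069 bits.
Huffman merges: 71/1000+16/125→199/1000; 199/1000+383/1000→291/500; 209/500+291/500→1. L = 1781/1000 ≈ 1.7810.
Efficiency = H/L = 1.7069/1.7810 = 95.8%.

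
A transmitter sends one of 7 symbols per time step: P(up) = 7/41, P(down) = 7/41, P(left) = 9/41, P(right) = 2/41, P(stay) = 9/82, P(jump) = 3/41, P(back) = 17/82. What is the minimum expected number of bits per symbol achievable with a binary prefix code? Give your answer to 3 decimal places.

2.695 bits/symbol

Repeatedly combine the two least-probable nodes; the expected code length is the sum of the merged weights.
merge 2/41 + 3/41 → 5/41
merge 9/82 + 5/41 → 19/82
merge 7/41 + 7/41 → 14/41
merge 17/82 + 9/41 → 35/82
merge 19/82 + 14/41 → 47/82
merge 35/82 + 47/82 → 1
L = 5/41 + 19/82 + 14/41 + 35/82 + 47/82 + 1 = 221/82 ≈ 2.695 bits/symbol.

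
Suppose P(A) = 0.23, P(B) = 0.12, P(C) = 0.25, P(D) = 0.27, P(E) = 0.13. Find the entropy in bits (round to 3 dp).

2.247 bits

H = −Σ pᵢ log₂ pᵢ.
−0.23·log₂(0.23) = 0.4877
−0.12·log₂(0.12) = 0.3671
−0.25·log₂(0.25) = 0.5000
−0.27·log₂(0.27) = 0.5100
−0.13·log₂(0.13) = 0.3826
Sum ≈ 2.2474 → 2.247 bits.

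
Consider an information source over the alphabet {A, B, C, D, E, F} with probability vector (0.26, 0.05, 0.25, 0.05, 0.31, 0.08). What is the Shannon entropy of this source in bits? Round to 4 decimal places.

2.2528 bits

H = −Σ pᵢ log₂ pᵢ.
−0.26·log₂(0.26) = 0.5053
−0.05·log₂(0.05) = 0.2161
−0.25·log₂(0.25) = 0.5000
−0.05·log₂(0.05) = 0.2161
−0.31·log₂(0.31) = 0.5238
−0.08·log₂(0.08) = 0.2915
Sum ≈ 2.2528 → 2.2528 bits.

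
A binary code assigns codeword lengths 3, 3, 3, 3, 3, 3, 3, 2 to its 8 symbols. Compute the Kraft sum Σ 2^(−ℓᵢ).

1.125

With common denominator 2^3 = 8: Σ 2^(−ℓᵢ) = 1/8 + 1/8 + 1/8 + 1/8 + 1/8 + 1/8 + 1/8 + 2/8 = 9/8 = 1.125.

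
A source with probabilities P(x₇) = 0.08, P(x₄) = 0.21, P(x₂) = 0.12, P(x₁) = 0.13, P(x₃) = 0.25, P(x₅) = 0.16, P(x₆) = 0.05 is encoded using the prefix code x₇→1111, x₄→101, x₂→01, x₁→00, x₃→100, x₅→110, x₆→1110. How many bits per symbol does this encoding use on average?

L̄ = Σ pᵢ·ℓᵢ = 0.08·4 + 0.21·3 + 0.12·2 + 0.13·2 + 0.25·3 + 0.16·3 + 0.05·4 = 2.88 bits/symbol.

2.88 bits/symbol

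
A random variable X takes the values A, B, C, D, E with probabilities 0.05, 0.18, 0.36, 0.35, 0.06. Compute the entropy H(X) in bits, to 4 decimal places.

1.9657 bits

H = −Σ pᵢ log₂ pᵢ.
−0.05·log₂(0.05) = 0.2161
−0.18·log₂(0.18) = 0.4453
−0.36·log₂(0.36) = 0.5306
−0.35·log₂(0.35) = 0.5301
−0.06·log₂(0.06) = 0.2435
Sum ≈ 1.9657 → 1.9657 bits.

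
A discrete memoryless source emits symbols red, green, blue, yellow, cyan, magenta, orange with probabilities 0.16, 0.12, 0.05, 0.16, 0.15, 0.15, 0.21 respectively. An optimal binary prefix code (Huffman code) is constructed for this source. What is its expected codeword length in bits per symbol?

Repeatedly combine the two least-probable nodes; the expected code length is the sum of the merged weights.
merge 1/20 + 3/25 → 17/100
merge 3/20 + 3/20 → 3/10
merge 4/25 + 4/25 → 8/25
merge 17/100 + 21/100 → 19/50
merge 3/10 + 8/25 → 31/50
merge 19/50 + 31/50 → 1
L = 17/100 + 3/10 + 8/25 + 19/50 + 31/50 + 1 = 279/100 = 2.79 bits/symbol.

2.79 bits/symbol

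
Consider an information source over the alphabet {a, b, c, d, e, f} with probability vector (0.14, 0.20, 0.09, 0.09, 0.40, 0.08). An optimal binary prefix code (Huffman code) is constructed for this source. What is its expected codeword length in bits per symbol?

2.37 bits/symbol

Repeatedly combine the two least-probable nodes; the expected code length is the sum of the merged weights.
merge 2/25 + 9/100 → 17/100
merge 9/100 + 7/50 → 23/100
merge 17/100 + 1/5 → 37/100
merge 23/100 + 37/100 → 3/5
merge 2/5 + 3/5 → 1
L = 17/100 + 23/100 + 37/100 + 3/5 + 1 = 237/100 = 2.37 bits/symbol.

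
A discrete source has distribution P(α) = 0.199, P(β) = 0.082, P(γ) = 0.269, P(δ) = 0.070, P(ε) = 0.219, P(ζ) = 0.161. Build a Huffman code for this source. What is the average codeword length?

Repeatedly combine the two least-probable nodes; the expected code length is the sum of the merged weights.
merge 7/100 + 41/500 → 19/125
merge 19/125 + 161/1000 → 313/1000
merge 199/1000 + 219/1000 → 209/500
merge 269/1000 + 313/1000 → 291/500
merge 209/500 + 291/500 → 1
L = 19/125 + 313/1000 + 209/500 + 291/500 + 1 = 493/200 = 2.465 bits/symbol.

2.465 bits/symbol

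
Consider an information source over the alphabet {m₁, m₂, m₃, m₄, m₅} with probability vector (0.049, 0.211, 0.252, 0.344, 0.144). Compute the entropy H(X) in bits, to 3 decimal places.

2.120 bits

H = −Σ pᵢ log₂ pᵢ.
−0.049·log₂(0.049) = 0.2132
−0.211·log₂(0.211) = 0.4736
−0.252·log₂(0.252) = 0.5011
−0.344·log₂(0.344) = 0.5296
−0.144·log₂(0.144) = 0.4026
Sum ≈ 2.1201 → 2.120 bits.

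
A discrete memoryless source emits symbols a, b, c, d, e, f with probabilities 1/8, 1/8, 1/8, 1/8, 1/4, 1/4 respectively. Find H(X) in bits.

2.5 bits

Each probability is a power of 1/2, so log₂(1/p) is an integer.
H = Σ p·log₂(1/p) = 1/8·3 + 1/8·3 + 1/8·3 + 1/8·3 + 1/4·2 + 1/4·2 = 2.5 bits.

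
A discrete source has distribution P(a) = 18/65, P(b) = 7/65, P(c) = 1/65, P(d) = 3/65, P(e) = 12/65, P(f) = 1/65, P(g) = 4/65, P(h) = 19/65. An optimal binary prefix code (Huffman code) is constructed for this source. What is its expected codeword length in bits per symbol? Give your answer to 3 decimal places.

Repeatedly combine the two least-probable nodes; the expected code length is the sum of the merged weights.
merge 1/65 + 1/65 → 2/65
merge 2/65 + 3/65 → 1/13
merge 4/65 + 1/13 → 9/65
merge 7/65 + 9/65 → 16/65
merge 12/65 + 16/65 → 28/65
merge 18/65 + 19/65 → 37/65
merge 28/65 + 37/65 → 1
L = 2/65 + 1/13 + 9/65 + 16/65 + 28/65 + 37/65 + 1 = 162/65 ≈ 2.492 bits/symbol.

2.492 bits/symbol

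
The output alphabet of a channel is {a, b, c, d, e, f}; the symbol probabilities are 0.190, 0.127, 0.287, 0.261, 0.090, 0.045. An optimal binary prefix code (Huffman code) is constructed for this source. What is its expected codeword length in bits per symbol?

2.397 bits/symbol

Repeatedly combine the two least-probable nodes; the expected code length is the sum of the merged weights.
merge 9/200 + 9/100 → 27/200
merge 127/1000 + 27/200 → 131/500
merge 19/100 + 261/1000 → 451/1000
merge 131/500 + 287/1000 → 549/1000
merge 451/1000 + 549/1000 → 1
L = 27/200 + 131/500 + 451/1000 + 549/1000 + 1 = 2397/1000 = 2.397 bits/symbol.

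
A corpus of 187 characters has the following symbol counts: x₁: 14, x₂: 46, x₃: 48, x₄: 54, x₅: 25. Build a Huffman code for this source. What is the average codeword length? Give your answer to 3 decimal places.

Probabilities are the counts divided by 187.
Repeatedly combine the two least-probable nodes; the expected code length is the sum of the merged weights.
merge 14/187 + 25/187 → 39/187
merge 39/187 + 46/187 → 5/11
merge 48/187 + 54/187 → 6/11
merge 5/11 + 6/11 → 1
L = 39/187 + 5/11 + 6/11 + 1 = 413/187 ≈ 2.209 bits/symbol.

2.209 bits/symbol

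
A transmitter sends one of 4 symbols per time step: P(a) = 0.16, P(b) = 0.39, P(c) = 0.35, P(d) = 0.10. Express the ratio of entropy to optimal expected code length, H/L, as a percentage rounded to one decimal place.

97.1%

Entropy H = −Σ p log₂ p ≈ 1.8151 bits.
Huffman merges: 1/10+4/25→13/50; 13/50+7/20→61/100; 39/100+61/100→1. L = 187/100 ≈ 1.8700.
Efficiency = H/L = 1.8151/1.8700 = 97.1%.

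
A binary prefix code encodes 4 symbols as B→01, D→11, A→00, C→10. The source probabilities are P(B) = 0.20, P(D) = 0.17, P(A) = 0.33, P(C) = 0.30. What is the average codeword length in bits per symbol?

2 bits/symbol

L̄ = Σ pᵢ·ℓᵢ = 0.20·2 + 0.17·2 + 0.33·2 + 0.30·2 = 2 bits/symbol.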